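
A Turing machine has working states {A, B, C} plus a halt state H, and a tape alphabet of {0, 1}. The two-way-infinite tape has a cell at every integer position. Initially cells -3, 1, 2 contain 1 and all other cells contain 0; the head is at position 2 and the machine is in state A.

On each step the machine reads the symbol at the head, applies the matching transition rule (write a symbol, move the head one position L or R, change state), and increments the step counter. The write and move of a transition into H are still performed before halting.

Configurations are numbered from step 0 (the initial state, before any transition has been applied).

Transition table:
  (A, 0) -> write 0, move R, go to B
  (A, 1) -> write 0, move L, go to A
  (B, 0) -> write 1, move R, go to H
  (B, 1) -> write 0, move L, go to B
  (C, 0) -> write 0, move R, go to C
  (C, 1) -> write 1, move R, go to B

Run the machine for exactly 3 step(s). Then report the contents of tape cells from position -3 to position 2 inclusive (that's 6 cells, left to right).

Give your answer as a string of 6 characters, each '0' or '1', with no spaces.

Answer: 100000

Derivation:
Step 1: in state A at pos 2, read 1 -> (A,1)->write 0,move L,goto A. Now: state=A, head=1, tape[-4..3]=01000100 (head:      ^)
Step 2: in state A at pos 1, read 1 -> (A,1)->write 0,move L,goto A. Now: state=A, head=0, tape[-4..3]=01000000 (head:     ^)
Step 3: in state A at pos 0, read 0 -> (A,0)->write 0,move R,goto B. Now: state=B, head=1, tape[-4..3]=01000000 (head:      ^)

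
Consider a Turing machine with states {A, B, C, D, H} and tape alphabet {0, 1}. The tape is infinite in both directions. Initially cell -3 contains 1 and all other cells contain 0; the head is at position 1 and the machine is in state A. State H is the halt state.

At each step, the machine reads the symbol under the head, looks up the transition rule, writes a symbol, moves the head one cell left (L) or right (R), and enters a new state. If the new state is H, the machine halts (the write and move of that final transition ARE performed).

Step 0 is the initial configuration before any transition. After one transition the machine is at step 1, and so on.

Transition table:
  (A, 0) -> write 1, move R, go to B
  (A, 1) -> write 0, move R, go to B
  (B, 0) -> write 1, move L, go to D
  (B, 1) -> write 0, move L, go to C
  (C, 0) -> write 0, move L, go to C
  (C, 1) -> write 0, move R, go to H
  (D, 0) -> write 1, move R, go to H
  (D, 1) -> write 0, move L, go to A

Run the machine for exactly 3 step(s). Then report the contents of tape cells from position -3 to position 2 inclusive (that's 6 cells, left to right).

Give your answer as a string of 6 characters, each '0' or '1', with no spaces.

Answer: 100001

Derivation:
Step 1: in state A at pos 1, read 0 -> (A,0)->write 1,move R,goto B. Now: state=B, head=2, tape[-4..3]=01000100 (head:       ^)
Step 2: in state B at pos 2, read 0 -> (B,0)->write 1,move L,goto D. Now: state=D, head=1, tape[-4..3]=01000110 (head:      ^)
Step 3: in state D at pos 1, read 1 -> (D,1)->write 0,move L,goto A. Now: state=A, head=0, tape[-4..3]=01000010 (head:     ^)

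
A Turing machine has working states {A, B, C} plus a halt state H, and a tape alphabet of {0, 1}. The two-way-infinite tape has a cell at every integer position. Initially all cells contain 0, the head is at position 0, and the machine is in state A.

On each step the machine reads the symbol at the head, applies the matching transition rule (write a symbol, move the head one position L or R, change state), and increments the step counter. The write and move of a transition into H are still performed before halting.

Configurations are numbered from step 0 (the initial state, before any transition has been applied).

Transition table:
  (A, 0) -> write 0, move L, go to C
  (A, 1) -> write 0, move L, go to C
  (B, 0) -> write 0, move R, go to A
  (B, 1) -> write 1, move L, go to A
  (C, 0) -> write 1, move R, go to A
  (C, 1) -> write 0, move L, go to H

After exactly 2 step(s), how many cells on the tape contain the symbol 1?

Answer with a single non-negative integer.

Answer: 1

Derivation:
Step 1: in state A at pos 0, read 0 -> (A,0)->write 0,move L,goto C. Now: state=C, head=-1, tape[-2..1]=0000 (head:  ^)
Step 2: in state C at pos -1, read 0 -> (C,0)->write 1,move R,goto A. Now: state=A, head=0, tape[-2..1]=0100 (head:   ^)
Cells containing 1 after step 2: {-1} -> 1 cell(s)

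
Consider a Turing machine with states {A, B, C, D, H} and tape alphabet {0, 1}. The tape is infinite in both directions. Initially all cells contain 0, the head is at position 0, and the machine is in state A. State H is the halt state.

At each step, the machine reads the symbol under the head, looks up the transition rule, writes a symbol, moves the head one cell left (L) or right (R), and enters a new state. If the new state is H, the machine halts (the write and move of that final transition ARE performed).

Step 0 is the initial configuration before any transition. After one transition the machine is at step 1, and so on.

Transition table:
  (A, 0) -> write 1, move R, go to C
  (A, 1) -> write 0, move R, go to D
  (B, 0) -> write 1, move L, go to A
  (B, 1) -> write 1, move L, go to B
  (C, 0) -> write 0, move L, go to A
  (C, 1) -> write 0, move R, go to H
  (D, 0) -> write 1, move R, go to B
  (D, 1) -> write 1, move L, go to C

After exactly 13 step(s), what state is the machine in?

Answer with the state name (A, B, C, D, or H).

Answer: B

Derivation:
Step 1: in state A at pos 0, read 0 -> (A,0)->write 1,move R,goto C. Now: state=C, head=1, tape[-1..2]=0100 (head:   ^)
Step 2: in state C at pos 1, read 0 -> (C,0)->write 0,move L,goto A. Now: state=A, head=0, tape[-1..2]=0100 (head:  ^)
Step 3: in state A at pos 0, read 1 -> (A,1)->write 0,move R,goto D. Now: state=D, head=1, tape[-1..2]=0000 (head:   ^)
Step 4: in state D at pos 1, read 0 -> (D,0)->write 1,move R,goto B. Now: state=B, head=2, tape[-1..3]=00100 (head:    ^)
Step 5: in state B at pos 2, read 0 -> (B,0)->write 1,move L,goto A. Now: state=A, head=1, tape[-1..3]=00110 (head:   ^)
Step 6: in state A at pos 1, read 1 -> (A,1)->write 0,move R,goto D. Now: state=D, head=2, tape[-1..3]=00010 (head:    ^)
Step 7: in state D at pos 2, read 1 -> (D,1)->write 1,move L,goto C. Now: state=C, head=1, tape[-1..3]=00010 (head:   ^)
Step 8: in state C at pos 1, read 0 -> (C,0)->write 0,move L,goto A. Now: state=A, head=0, tape[-1..3]=00010 (head:  ^)
Step 9: in state A at pos 0, read 0 -> (A,0)->write 1,move R,goto C. Now: state=C, head=1, tape[-1..3]=01010 (head:   ^)
Step 10: in state C at pos 1, read 0 -> (C,0)->write 0,move L,goto A. Now: state=A, head=0, tape[-1..3]=01010 (head:  ^)
Step 11: in state A at pos 0, read 1 -> (A,1)->write 0,move R,goto D. Now: state=D, head=1, tape[-1..3]=00010 (head:   ^)
Step 12: in state D at pos 1, read 0 -> (D,0)->write 1,move R,goto B. Now: state=B, head=2, tape[-1..3]=00110 (head:    ^)
Step 13: in state B at pos 2, read 1 -> (B,1)->write 1,move L,goto B. Now: state=B, head=1, tape[-1..3]=00110 (head:   ^)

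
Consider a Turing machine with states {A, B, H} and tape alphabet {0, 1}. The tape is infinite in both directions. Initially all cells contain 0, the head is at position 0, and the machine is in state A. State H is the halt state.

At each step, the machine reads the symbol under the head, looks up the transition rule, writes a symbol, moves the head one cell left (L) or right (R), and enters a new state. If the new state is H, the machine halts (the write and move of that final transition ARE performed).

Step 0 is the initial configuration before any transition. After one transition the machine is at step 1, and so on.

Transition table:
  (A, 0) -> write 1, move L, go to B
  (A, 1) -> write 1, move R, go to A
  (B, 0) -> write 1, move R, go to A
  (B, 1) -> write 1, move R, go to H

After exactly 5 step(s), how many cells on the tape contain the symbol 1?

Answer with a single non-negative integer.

Answer: 3

Derivation:
Step 1: in state A at pos 0, read 0 -> (A,0)->write 1,move L,goto B. Now: state=B, head=-1, tape[-2..1]=0010 (head:  ^)
Step 2: in state B at pos -1, read 0 -> (B,0)->write 1,move R,goto A. Now: state=A, head=0, tape[-2..1]=0110 (head:   ^)
Step 3: in state A at pos 0, read 1 -> (A,1)->write 1,move R,goto A. Now: state=A, head=1, tape[-2..2]=01100 (head:    ^)
Step 4: in state A at pos 1, read 0 -> (A,0)->write 1,move L,goto B. Now: state=B, head=0, tape[-2..2]=01110 (head:   ^)
Step 5: in state B at pos 0, read 1 -> (B,1)->write 1,move R,goto H. Now: state=H, head=1, tape[-2..2]=01110 (head:    ^)
Cells containing 1 after step 5: {-1, 0, 1} -> 3 cell(s)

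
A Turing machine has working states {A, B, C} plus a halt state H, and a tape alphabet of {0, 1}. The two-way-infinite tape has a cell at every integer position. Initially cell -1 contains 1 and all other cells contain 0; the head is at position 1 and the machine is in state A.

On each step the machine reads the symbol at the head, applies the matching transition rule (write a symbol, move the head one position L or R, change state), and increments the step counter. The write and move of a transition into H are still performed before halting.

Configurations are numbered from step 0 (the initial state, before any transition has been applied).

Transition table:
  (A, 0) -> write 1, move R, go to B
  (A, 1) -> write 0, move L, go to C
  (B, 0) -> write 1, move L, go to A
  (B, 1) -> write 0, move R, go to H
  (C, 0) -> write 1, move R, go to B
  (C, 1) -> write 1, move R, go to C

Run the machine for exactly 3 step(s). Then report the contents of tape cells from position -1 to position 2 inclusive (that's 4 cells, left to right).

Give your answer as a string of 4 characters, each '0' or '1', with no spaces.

Answer: 1001

Derivation:
Step 1: in state A at pos 1, read 0 -> (A,0)->write 1,move R,goto B. Now: state=B, head=2, tape[-2..3]=010100 (head:     ^)
Step 2: in state B at pos 2, read 0 -> (B,0)->write 1,move L,goto A. Now: state=A, head=1, tape[-2..3]=010110 (head:    ^)
Step 3: in state A at pos 1, read 1 -> (A,1)->write 0,move L,goto C. Now: state=C, head=0, tape[-2..3]=010010 (head:   ^)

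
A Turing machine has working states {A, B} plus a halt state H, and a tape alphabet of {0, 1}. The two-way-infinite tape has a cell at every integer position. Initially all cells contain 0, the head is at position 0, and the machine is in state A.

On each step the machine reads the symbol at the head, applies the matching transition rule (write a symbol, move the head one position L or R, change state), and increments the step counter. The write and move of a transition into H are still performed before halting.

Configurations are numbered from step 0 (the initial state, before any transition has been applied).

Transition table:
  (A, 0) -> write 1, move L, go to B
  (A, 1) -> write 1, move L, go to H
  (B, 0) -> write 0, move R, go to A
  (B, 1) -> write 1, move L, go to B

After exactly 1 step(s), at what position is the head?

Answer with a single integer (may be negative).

Step 1: in state A at pos 0, read 0 -> (A,0)->write 1,move L,goto B. Now: state=B, head=-1, tape[-2..1]=0010 (head:  ^)

Answer: -1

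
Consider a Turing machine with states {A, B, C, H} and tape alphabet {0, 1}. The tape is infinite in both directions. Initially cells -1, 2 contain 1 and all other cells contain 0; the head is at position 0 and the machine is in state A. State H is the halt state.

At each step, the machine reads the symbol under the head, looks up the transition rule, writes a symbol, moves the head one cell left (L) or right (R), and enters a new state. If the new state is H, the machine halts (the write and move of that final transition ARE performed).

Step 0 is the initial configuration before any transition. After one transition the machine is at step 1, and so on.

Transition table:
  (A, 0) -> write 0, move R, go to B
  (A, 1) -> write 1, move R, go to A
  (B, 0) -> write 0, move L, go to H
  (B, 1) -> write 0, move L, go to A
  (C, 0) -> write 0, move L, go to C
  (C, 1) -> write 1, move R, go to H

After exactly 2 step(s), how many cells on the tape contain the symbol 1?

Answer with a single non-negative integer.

Answer: 2

Derivation:
Step 1: in state A at pos 0, read 0 -> (A,0)->write 0,move R,goto B. Now: state=B, head=1, tape[-2..3]=010010 (head:    ^)
Step 2: in state B at pos 1, read 0 -> (B,0)->write 0,move L,goto H. Now: state=H, head=0, tape[-2..3]=010010 (head:   ^)
Cells containing 1 after step 2: {-1, 2} -> 2 cell(s)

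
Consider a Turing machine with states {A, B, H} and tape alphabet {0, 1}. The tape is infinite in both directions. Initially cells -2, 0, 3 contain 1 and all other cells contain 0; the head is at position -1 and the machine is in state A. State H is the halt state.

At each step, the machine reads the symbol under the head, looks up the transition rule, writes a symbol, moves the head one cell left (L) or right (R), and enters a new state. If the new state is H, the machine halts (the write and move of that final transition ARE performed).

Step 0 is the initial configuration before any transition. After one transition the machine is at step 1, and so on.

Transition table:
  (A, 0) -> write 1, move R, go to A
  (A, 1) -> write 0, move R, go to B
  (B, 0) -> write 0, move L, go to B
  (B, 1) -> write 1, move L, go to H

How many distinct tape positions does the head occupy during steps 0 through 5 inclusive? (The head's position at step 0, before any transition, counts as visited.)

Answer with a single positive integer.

Answer: 4

Derivation:
Step 1: in state A at pos -1, read 0 -> (A,0)->write 1,move R,goto A. Now: state=A, head=0, tape[-3..4]=01110010 (head:    ^)
Step 2: in state A at pos 0, read 1 -> (A,1)->write 0,move R,goto B. Now: state=B, head=1, tape[-3..4]=01100010 (head:     ^)
Step 3: in state B at pos 1, read 0 -> (B,0)->write 0,move L,goto B. Now: state=B, head=0, tape[-3..4]=01100010 (head:    ^)
Step 4: in state B at pos 0, read 0 -> (B,0)->write 0,move L,goto B. Now: state=B, head=-1, tape[-3..4]=01100010 (head:   ^)
Step 5: in state B at pos -1, read 1 -> (B,1)->write 1,move L,goto H. Now: state=H, head=-2, tape[-3..4]=01100010 (head:  ^)
Head positions at steps 0..5: starting at -1, distinct positions visited = {-2, -1, 0, 1} -> 4 position(s)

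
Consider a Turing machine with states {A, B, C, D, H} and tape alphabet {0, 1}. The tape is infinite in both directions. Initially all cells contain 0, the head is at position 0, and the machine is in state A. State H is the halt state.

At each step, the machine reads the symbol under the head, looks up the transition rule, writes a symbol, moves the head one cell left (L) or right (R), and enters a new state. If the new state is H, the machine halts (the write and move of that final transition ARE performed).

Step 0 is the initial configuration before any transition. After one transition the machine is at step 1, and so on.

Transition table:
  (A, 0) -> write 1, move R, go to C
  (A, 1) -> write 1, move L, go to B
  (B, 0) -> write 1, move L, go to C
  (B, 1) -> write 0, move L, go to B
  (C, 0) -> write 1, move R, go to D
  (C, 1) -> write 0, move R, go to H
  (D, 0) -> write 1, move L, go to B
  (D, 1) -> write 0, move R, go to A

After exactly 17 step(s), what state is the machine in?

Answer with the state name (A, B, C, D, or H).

Step 1: in state A at pos 0, read 0 -> (A,0)->write 1,move R,goto C. Now: state=C, head=1, tape[-1..2]=0100 (head:   ^)
Step 2: in state C at pos 1, read 0 -> (C,0)->write 1,move R,goto D. Now: state=D, head=2, tape[-1..3]=01100 (head:    ^)
Step 3: in state D at pos 2, read 0 -> (D,0)->write 1,move L,goto B. Now: state=B, head=1, tape[-1..3]=01110 (head:   ^)
Step 4: in state B at pos 1, read 1 -> (B,1)->write 0,move L,goto B. Now: state=B, head=0, tape[-1..3]=01010 (head:  ^)
Step 5: in state B at pos 0, read 1 -> (B,1)->write 0,move L,goto B. Now: state=B, head=-1, tape[-2..3]=000010 (head:  ^)
Step 6: in state B at pos -1, read 0 -> (B,0)->write 1,move L,goto C. Now: state=C, head=-2, tape[-3..3]=0010010 (head:  ^)
Step 7: in state C at pos -2, read 0 -> (C,0)->write 1,move R,goto D. Now: state=D, head=-1, tape[-3..3]=0110010 (head:   ^)
Step 8: in state D at pos -1, read 1 -> (D,1)->write 0,move R,goto A. Now: state=A, head=0, tape[-3..3]=0100010 (head:    ^)
Step 9: in state A at pos 0, read 0 -> (A,0)->write 1,move R,goto C. Now: state=C, head=1, tape[-3..3]=0101010 (head:     ^)
Step 10: in state C at pos 1, read 0 -> (C,0)->write 1,move R,goto D. Now: state=D, head=2, tape[-3..3]=0101110 (head:      ^)
Step 11: in state D at pos 2, read 1 -> (D,1)->write 0,move R,goto A. Now: state=A, head=3, tape[-3..4]=01011000 (head:       ^)
Step 12: in state A at pos 3, read 0 -> (A,0)->write 1,move R,goto C. Now: state=C, head=4, tape[-3..5]=010110100 (head:        ^)
Step 13: in state C at pos 4, read 0 -> (C,0)->write 1,move R,goto D. Now: state=D, head=5, tape[-3..6]=0101101100 (head:         ^)
Step 14: in state D at pos 5, read 0 -> (D,0)->write 1,move L,goto B. Now: state=B, head=4, tape[-3..6]=0101101110 (head:        ^)
Step 15: in state B at pos 4, read 1 -> (B,1)->write 0,move L,goto B. Now: state=B, head=3, tape[-3..6]=0101101010 (head:       ^)
Step 16: in state B at pos 3, read 1 -> (B,1)->write 0,move L,goto B. Now: state=B, head=2, tape[-3..6]=0101100010 (head:      ^)
Step 17: in state B at pos 2, read 0 -> (B,0)->write 1,move L,goto C. Now: state=C, head=1, tape[-3..6]=0101110010 (head:     ^)

Answer: C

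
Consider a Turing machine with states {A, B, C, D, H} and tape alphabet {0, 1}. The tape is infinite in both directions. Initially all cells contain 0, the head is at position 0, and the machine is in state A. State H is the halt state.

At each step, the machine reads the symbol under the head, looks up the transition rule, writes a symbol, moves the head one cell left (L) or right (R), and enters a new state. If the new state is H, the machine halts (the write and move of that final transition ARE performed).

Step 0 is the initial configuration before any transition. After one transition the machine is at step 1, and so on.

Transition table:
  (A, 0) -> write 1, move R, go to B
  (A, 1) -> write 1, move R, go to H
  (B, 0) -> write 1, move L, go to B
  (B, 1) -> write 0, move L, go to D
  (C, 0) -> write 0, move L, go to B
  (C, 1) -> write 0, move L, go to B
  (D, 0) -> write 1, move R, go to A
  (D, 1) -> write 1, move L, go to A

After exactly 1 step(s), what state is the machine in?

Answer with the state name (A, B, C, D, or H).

Step 1: in state A at pos 0, read 0 -> (A,0)->write 1,move R,goto B. Now: state=B, head=1, tape[-1..2]=0100 (head:   ^)

Answer: B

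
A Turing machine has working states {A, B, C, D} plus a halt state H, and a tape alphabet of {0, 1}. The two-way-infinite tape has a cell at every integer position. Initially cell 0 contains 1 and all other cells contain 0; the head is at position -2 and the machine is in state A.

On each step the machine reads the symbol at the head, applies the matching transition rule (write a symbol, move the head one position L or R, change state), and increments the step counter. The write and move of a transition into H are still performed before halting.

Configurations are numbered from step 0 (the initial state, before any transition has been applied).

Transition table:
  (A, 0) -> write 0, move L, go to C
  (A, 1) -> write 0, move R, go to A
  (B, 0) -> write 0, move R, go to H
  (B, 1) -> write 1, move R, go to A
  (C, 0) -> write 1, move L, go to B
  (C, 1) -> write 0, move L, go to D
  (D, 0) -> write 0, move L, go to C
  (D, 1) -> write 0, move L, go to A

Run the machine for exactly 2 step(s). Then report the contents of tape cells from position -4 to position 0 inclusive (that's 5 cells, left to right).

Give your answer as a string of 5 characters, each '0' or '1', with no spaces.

Answer: 01001

Derivation:
Step 1: in state A at pos -2, read 0 -> (A,0)->write 0,move L,goto C. Now: state=C, head=-3, tape[-4..1]=000010 (head:  ^)
Step 2: in state C at pos -3, read 0 -> (C,0)->write 1,move L,goto B. Now: state=B, head=-4, tape[-5..1]=0010010 (head:  ^)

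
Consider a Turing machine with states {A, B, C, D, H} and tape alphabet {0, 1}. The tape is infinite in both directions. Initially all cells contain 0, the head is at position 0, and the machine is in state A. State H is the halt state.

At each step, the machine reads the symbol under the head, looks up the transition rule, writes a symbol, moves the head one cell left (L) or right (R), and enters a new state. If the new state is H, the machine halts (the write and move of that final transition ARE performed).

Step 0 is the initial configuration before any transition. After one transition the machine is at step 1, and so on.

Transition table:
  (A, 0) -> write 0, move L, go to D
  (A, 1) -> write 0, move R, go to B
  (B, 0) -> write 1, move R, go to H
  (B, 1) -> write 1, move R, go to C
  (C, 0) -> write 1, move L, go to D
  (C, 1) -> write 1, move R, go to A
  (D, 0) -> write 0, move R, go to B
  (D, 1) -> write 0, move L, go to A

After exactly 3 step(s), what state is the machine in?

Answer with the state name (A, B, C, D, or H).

Answer: H

Derivation:
Step 1: in state A at pos 0, read 0 -> (A,0)->write 0,move L,goto D. Now: state=D, head=-1, tape[-2..1]=0000 (head:  ^)
Step 2: in state D at pos -1, read 0 -> (D,0)->write 0,move R,goto B. Now: state=B, head=0, tape[-2..1]=0000 (head:   ^)
Step 3: in state B at pos 0, read 0 -> (B,0)->write 1,move R,goto H. Now: state=H, head=1, tape[-2..2]=00100 (head:    ^)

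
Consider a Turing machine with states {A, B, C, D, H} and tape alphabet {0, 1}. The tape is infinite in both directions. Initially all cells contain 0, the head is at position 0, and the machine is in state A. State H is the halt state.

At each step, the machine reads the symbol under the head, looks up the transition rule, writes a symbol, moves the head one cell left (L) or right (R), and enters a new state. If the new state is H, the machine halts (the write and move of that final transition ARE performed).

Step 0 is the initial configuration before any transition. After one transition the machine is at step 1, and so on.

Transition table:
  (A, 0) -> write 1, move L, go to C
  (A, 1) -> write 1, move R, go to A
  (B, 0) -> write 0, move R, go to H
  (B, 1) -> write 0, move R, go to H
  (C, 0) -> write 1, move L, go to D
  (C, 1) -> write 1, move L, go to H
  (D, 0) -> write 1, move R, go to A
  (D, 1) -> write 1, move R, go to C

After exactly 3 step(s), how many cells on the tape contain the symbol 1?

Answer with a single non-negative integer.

Step 1: in state A at pos 0, read 0 -> (A,0)->write 1,move L,goto C. Now: state=C, head=-1, tape[-2..1]=0010 (head:  ^)
Step 2: in state C at pos -1, read 0 -> (C,0)->write 1,move L,goto D. Now: state=D, head=-2, tape[-3..1]=00110 (head:  ^)
Step 3: in state D at pos -2, read 0 -> (D,0)->write 1,move R,goto A. Now: state=A, head=-1, tape[-3..1]=01110 (head:   ^)
Cells containing 1 after step 3: {-2, -1, 0} -> 3 cell(s)

Answer: 3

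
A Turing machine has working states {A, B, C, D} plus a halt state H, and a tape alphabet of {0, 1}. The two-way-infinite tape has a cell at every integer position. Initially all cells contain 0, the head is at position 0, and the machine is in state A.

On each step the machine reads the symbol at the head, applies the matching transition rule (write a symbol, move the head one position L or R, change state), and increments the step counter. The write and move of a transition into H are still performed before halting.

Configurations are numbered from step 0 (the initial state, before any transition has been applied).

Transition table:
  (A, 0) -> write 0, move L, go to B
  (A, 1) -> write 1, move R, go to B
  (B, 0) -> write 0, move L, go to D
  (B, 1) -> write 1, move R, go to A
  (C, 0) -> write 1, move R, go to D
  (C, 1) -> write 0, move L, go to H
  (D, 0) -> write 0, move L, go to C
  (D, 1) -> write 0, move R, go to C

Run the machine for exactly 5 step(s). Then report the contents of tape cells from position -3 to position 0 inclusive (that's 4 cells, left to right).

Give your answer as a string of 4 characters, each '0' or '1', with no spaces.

Step 1: in state A at pos 0, read 0 -> (A,0)->write 0,move L,goto B. Now: state=B, head=-1, tape[-2..1]=0000 (head:  ^)
Step 2: in state B at pos -1, read 0 -> (B,0)->write 0,move L,goto D. Now: state=D, head=-2, tape[-3..1]=00000 (head:  ^)
Step 3: in state D at pos -2, read 0 -> (D,0)->write 0,move L,goto C. Now: state=C, head=-3, tape[-4..1]=000000 (head:  ^)
Step 4: in state C at pos -3, read 0 -> (C,0)->write 1,move R,goto D. Now: state=D, head=-2, tape[-4..1]=010000 (head:   ^)
Step 5: in state D at pos -2, read 0 -> (D,0)->write 0,move L,goto C. Now: state=C, head=-3, tape[-4..1]=010000 (head:  ^)

Answer: 1000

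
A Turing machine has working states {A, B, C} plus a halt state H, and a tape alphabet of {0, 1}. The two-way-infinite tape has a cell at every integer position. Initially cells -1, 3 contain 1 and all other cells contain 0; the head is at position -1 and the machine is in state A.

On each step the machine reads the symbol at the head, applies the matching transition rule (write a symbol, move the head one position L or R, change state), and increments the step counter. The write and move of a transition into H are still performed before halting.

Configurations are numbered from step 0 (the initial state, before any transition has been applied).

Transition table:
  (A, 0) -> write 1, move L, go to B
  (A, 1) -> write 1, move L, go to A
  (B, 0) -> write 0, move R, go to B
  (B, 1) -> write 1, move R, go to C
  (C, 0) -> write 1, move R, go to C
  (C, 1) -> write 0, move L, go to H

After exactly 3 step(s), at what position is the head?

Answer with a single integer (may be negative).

Answer: -2

Derivation:
Step 1: in state A at pos -1, read 1 -> (A,1)->write 1,move L,goto A. Now: state=A, head=-2, tape[-3..4]=00100010 (head:  ^)
Step 2: in state A at pos -2, read 0 -> (A,0)->write 1,move L,goto B. Now: state=B, head=-3, tape[-4..4]=001100010 (head:  ^)
Step 3: in state B at pos -3, read 0 -> (B,0)->write 0,move R,goto B. Now: state=B, head=-2, tape[-4..4]=001100010 (head:   ^)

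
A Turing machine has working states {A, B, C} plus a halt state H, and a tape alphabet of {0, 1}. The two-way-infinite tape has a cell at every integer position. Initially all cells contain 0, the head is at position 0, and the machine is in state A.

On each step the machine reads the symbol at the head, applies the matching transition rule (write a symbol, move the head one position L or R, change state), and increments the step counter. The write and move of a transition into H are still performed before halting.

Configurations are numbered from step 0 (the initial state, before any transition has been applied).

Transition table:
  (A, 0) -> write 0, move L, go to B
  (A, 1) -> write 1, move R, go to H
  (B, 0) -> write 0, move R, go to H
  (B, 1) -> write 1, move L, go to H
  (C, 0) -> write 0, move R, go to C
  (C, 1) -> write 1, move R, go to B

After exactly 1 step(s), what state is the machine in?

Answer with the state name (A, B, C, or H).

Answer: B

Derivation:
Step 1: in state A at pos 0, read 0 -> (A,0)->write 0,move L,goto B. Now: state=B, head=-1, tape[-2..1]=0000 (head:  ^)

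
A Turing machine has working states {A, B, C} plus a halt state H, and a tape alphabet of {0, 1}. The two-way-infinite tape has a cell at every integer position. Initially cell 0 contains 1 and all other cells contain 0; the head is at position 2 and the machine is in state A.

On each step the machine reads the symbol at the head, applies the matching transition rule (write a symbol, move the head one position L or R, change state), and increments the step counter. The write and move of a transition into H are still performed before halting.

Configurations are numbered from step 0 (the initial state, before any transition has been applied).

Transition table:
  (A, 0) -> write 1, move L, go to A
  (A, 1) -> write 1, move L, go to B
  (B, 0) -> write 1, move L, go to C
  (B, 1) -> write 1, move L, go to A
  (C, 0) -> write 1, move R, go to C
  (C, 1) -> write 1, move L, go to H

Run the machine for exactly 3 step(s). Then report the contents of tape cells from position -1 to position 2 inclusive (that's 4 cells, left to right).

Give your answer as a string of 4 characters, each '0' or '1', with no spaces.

Answer: 0111

Derivation:
Step 1: in state A at pos 2, read 0 -> (A,0)->write 1,move L,goto A. Now: state=A, head=1, tape[-1..3]=01010 (head:   ^)
Step 2: in state A at pos 1, read 0 -> (A,0)->write 1,move L,goto A. Now: state=A, head=0, tape[-1..3]=01110 (head:  ^)
Step 3: in state A at pos 0, read 1 -> (A,1)->write 1,move L,goto B. Now: state=B, head=-1, tape[-2..3]=001110 (head:  ^)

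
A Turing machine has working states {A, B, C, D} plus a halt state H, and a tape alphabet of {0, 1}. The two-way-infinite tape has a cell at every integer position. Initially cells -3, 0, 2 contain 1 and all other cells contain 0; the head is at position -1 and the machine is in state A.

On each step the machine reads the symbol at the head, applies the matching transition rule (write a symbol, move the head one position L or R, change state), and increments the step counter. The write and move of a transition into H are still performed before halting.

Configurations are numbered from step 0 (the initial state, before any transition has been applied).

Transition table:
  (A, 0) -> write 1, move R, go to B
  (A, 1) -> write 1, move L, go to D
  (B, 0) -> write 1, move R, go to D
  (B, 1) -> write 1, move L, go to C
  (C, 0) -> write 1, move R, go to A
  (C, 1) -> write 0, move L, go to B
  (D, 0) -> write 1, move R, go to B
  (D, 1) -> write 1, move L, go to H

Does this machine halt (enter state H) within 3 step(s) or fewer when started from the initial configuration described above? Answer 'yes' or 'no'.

Answer: no

Derivation:
Step 1: in state A at pos -1, read 0 -> (A,0)->write 1,move R,goto B. Now: state=B, head=0, tape[-4..3]=01011010 (head:     ^)
Step 2: in state B at pos 0, read 1 -> (B,1)->write 1,move L,goto C. Now: state=C, head=-1, tape[-4..3]=01011010 (head:    ^)
Step 3: in state C at pos -1, read 1 -> (C,1)->write 0,move L,goto B. Now: state=B, head=-2, tape[-4..3]=01001010 (head:   ^)
After 3 step(s): state = B (not H) -> not halted within 3 -> no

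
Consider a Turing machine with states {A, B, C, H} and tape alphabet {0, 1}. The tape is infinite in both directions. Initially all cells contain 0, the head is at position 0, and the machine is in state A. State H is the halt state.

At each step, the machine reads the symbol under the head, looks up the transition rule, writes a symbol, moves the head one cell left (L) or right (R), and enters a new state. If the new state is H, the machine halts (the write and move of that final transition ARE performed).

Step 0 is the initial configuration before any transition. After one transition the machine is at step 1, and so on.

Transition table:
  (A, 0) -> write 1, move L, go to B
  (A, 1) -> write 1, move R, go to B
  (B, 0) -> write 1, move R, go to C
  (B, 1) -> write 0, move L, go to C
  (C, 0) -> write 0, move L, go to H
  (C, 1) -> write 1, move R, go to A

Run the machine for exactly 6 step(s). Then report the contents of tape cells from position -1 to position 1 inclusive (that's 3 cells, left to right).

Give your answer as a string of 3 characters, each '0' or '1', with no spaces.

Step 1: in state A at pos 0, read 0 -> (A,0)->write 1,move L,goto B. Now: state=B, head=-1, tape[-2..1]=0010 (head:  ^)
Step 2: in state B at pos -1, read 0 -> (B,0)->write 1,move R,goto C. Now: state=C, head=0, tape[-2..1]=0110 (head:   ^)
Step 3: in state C at pos 0, read 1 -> (C,1)->write 1,move R,goto A. Now: state=A, head=1, tape[-2..2]=01100 (head:    ^)
Step 4: in state A at pos 1, read 0 -> (A,0)->write 1,move L,goto B. Now: state=B, head=0, tape[-2..2]=01110 (head:   ^)
Step 5: in state B at pos 0, read 1 -> (B,1)->write 0,move L,goto C. Now: state=C, head=-1, tape[-2..2]=01010 (head:  ^)
Step 6: in state C at pos -1, read 1 -> (C,1)->write 1,move R,goto A. Now: state=A, head=0, tape[-2..2]=01010 (head:   ^)

Answer: 101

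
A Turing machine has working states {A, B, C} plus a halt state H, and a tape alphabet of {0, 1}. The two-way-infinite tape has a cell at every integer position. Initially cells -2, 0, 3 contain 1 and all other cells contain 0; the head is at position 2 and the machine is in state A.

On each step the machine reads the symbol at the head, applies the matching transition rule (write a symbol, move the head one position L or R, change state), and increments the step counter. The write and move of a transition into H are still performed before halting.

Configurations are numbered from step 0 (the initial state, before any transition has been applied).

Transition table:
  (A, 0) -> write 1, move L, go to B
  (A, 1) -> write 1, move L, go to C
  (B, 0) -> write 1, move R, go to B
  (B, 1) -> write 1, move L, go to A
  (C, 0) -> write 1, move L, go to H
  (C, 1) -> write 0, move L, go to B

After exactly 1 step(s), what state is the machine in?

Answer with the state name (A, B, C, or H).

Step 1: in state A at pos 2, read 0 -> (A,0)->write 1,move L,goto B. Now: state=B, head=1, tape[-3..4]=01010110 (head:     ^)

Answer: B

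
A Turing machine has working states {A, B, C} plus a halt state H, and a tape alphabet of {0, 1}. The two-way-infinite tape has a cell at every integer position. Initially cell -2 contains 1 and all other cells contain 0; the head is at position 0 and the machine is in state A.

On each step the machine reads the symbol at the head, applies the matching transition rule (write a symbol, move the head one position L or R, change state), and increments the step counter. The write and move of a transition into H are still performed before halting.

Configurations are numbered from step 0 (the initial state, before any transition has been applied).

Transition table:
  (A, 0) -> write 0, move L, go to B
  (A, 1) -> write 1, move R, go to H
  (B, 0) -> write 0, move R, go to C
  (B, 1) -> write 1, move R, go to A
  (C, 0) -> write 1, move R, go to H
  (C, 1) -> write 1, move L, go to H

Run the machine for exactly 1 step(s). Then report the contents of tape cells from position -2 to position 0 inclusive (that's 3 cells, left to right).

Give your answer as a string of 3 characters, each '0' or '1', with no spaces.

Step 1: in state A at pos 0, read 0 -> (A,0)->write 0,move L,goto B. Now: state=B, head=-1, tape[-3..1]=01000 (head:   ^)

Answer: 100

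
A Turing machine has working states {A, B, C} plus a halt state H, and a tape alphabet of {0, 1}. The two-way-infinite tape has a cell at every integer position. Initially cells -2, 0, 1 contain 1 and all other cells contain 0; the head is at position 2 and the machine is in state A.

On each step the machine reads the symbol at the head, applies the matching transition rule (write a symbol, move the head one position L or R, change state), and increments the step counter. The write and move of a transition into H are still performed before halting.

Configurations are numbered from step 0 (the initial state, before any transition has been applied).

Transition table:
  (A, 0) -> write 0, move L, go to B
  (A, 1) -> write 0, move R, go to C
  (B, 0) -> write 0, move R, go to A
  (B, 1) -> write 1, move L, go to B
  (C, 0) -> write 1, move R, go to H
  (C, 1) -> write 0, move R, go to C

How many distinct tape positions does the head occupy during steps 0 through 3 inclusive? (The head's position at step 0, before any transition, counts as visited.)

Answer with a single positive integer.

Answer: 4

Derivation:
Step 1: in state A at pos 2, read 0 -> (A,0)->write 0,move L,goto B. Now: state=B, head=1, tape[-3..3]=0101100 (head:     ^)
Step 2: in state B at pos 1, read 1 -> (B,1)->write 1,move L,goto B. Now: state=B, head=0, tape[-3..3]=0101100 (head:    ^)
Step 3: in state B at pos 0, read 1 -> (B,1)->write 1,move L,goto B. Now: state=B, head=-1, tape[-3..3]=0101100 (head:   ^)
Head positions at steps 0..3: starting at 2, distinct positions visited = {-1, 0, 1, 2} -> 4 position(s)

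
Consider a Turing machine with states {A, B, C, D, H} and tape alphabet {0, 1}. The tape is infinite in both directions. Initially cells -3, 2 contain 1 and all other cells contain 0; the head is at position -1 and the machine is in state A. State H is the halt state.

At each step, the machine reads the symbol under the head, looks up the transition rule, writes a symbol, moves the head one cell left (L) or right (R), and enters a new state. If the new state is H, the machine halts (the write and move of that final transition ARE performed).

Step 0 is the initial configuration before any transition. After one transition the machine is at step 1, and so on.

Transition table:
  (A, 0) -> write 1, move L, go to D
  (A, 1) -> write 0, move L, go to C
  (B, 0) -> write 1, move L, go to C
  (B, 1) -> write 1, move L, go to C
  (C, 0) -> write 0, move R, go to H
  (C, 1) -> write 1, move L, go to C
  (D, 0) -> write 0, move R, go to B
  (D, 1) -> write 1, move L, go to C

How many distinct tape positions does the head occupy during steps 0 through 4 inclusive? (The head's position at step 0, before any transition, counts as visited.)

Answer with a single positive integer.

Step 1: in state A at pos -1, read 0 -> (A,0)->write 1,move L,goto D. Now: state=D, head=-2, tape[-4..3]=01010010 (head:   ^)
Step 2: in state D at pos -2, read 0 -> (D,0)->write 0,move R,goto B. Now: state=B, head=-1, tape[-4..3]=01010010 (head:    ^)
Step 3: in state B at pos -1, read 1 -> (B,1)->write 1,move L,goto C. Now: state=C, head=-2, tape[-4..3]=01010010 (head:   ^)
Step 4: in state C at pos -2, read 0 -> (C,0)->write 0,move R,goto H. Now: state=H, head=-1, tape[-4..3]=01010010 (head:    ^)
Head positions at steps 0..4: starting at -1, distinct positions visited = {-2, -1} -> 2 position(s)

Answer: 2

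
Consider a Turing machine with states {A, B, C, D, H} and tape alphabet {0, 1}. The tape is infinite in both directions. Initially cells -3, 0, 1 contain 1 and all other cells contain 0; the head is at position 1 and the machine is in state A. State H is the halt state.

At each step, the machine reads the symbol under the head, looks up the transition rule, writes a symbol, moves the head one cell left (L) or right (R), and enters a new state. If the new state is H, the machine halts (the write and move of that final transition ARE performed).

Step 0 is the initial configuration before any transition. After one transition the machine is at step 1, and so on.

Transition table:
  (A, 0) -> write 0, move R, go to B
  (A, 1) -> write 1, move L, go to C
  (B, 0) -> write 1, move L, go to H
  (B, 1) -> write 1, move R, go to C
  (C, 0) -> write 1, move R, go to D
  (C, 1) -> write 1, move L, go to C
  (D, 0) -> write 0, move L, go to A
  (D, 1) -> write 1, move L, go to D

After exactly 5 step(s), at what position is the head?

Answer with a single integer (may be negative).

Answer: -2

Derivation:
Step 1: in state A at pos 1, read 1 -> (A,1)->write 1,move L,goto C. Now: state=C, head=0, tape[-4..2]=0100110 (head:     ^)
Step 2: in state C at pos 0, read 1 -> (C,1)->write 1,move L,goto C. Now: state=C, head=-1, tape[-4..2]=0100110 (head:    ^)
Step 3: in state C at pos -1, read 0 -> (C,0)->write 1,move R,goto D. Now: state=D, head=0, tape[-4..2]=0101110 (head:     ^)
Step 4: in state D at pos 0, read 1 -> (D,1)->write 1,move L,goto D. Now: state=D, head=-1, tape[-4..2]=0101110 (head:    ^)
Step 5: in state D at pos -1, read 1 -> (D,1)->write 1,move L,goto D. Now: state=D, head=-2, tape[-4..2]=0101110 (head:   ^)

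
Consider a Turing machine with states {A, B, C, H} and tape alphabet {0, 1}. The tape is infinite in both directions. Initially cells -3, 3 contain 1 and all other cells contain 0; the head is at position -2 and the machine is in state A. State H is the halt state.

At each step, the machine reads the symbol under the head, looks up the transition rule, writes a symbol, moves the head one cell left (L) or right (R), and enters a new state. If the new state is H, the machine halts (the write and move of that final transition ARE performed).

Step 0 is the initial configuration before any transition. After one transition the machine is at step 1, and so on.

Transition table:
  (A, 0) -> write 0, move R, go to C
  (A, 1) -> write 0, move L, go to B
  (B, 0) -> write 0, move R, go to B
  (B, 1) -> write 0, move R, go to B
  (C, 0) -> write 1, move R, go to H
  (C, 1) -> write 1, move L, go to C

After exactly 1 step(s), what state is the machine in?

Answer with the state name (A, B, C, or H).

Answer: C

Derivation:
Step 1: in state A at pos -2, read 0 -> (A,0)->write 0,move R,goto C. Now: state=C, head=-1, tape[-4..4]=010000010 (head:    ^)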